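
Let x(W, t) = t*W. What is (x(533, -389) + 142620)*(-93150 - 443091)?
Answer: 34703908797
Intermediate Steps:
x(W, t) = W*t
(x(533, -389) + 142620)*(-93150 - 443091) = (533*(-389) + 142620)*(-93150 - 443091) = (-207337 + 142620)*(-536241) = -64717*(-536241) = 34703908797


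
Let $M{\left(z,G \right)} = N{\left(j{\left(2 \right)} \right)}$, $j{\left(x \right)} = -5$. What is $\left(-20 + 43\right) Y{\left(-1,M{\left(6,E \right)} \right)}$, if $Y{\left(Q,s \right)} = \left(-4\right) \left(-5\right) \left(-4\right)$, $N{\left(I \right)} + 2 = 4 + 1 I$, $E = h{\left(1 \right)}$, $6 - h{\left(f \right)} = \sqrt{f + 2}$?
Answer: $-1840$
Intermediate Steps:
$h{\left(f \right)} = 6 - \sqrt{2 + f}$ ($h{\left(f \right)} = 6 - \sqrt{f + 2} = 6 - \sqrt{2 + f}$)
$E = 6 - \sqrt{3}$ ($E = 6 - \sqrt{2 + 1} = 6 - \sqrt{3} \approx 4.268$)
$N{\left(I \right)} = 2 + I$ ($N{\left(I \right)} = -2 + \left(4 + 1 I\right) = -2 + \left(4 + I\right) = 2 + I$)
$M{\left(z,G \right)} = -3$ ($M{\left(z,G \right)} = 2 - 5 = -3$)
$Y{\left(Q,s \right)} = -80$ ($Y{\left(Q,s \right)} = 20 \left(-4\right) = -80$)
$\left(-20 + 43\right) Y{\left(-1,M{\left(6,E \right)} \right)} = \left(-20 + 43\right) \left(-80\right) = 23 \left(-80\right) = -1840$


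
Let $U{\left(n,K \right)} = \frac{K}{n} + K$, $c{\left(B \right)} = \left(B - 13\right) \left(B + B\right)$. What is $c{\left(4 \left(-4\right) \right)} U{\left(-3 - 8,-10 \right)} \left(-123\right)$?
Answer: $\frac{11414400}{11} \approx 1.0377 \cdot 10^{6}$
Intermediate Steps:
$c{\left(B \right)} = 2 B \left(-13 + B\right)$ ($c{\left(B \right)} = \left(-13 + B\right) 2 B = 2 B \left(-13 + B\right)$)
$U{\left(n,K \right)} = K + \frac{K}{n}$ ($U{\left(n,K \right)} = \frac{K}{n} + K = K + \frac{K}{n}$)
$c{\left(4 \left(-4\right) \right)} U{\left(-3 - 8,-10 \right)} \left(-123\right) = 2 \cdot 4 \left(-4\right) \left(-13 + 4 \left(-4\right)\right) \left(-10 - \frac{10}{-3 - 8}\right) \left(-123\right) = 2 \left(-16\right) \left(-13 - 16\right) \left(-10 - \frac{10}{-3 - 8}\right) \left(-123\right) = 2 \left(-16\right) \left(-29\right) \left(-10 - \frac{10}{-11}\right) \left(-123\right) = 928 \left(-10 - - \frac{10}{11}\right) \left(-123\right) = 928 \left(-10 + \frac{10}{11}\right) \left(-123\right) = 928 \left(- \frac{100}{11}\right) \left(-123\right) = \left(- \frac{92800}{11}\right) \left(-123\right) = \frac{11414400}{11}$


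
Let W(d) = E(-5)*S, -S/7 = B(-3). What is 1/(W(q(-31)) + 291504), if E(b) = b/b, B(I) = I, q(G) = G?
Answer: 1/291525 ≈ 3.4302e-6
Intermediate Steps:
E(b) = 1
S = 21 (S = -7*(-3) = 21)
W(d) = 21 (W(d) = 1*21 = 21)
1/(W(q(-31)) + 291504) = 1/(21 + 291504) = 1/291525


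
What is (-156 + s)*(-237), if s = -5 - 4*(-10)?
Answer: 28677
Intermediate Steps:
s = 35 (s = -5 + 40 = 35)
(-156 + s)*(-237) = (-156 + 35)*(-237) = -121*(-237) = 28677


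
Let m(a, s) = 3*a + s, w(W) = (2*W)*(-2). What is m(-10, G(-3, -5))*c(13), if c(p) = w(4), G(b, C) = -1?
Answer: 496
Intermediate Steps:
w(W) = -4*W
m(a, s) = s + 3*a
c(p) = -16 (c(p) = -4*4 = -16)
m(-10, G(-3, -5))*c(13) = (-1 + 3*(-10))*(-16) = (-1 - 30)*(-16) = -31*(-16) = 496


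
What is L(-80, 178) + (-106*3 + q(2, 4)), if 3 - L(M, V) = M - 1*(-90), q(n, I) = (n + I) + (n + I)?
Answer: -313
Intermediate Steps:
q(n, I) = 2*I + 2*n (q(n, I) = (I + n) + (I + n) = 2*I + 2*n)
L(M, V) = -87 - M (L(M, V) = 3 - (M - 1*(-90)) = 3 - (M + 90) = 3 - (90 + M) = 3 + (-90 - M) = -87 - M)
L(-80, 178) + (-106*3 + q(2, 4)) = (-87 - 1*(-80)) + (-106*3 + (2*4 + 2*2)) = (-87 + 80) + (-318 + (8 + 4)) = -7 + (-318 + 12) = -7 - 306 = -313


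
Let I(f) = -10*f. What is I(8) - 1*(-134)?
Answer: 54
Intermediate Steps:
I(8) - 1*(-134) = -10*8 - 1*(-134) = -80 + 134 = 54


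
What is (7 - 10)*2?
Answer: -6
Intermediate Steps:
(7 - 10)*2 = -3*2 = -6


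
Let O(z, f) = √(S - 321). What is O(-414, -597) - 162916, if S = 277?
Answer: -162916 + 2*I*√11 ≈ -1.6292e+5 + 6.6332*I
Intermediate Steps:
O(z, f) = 2*I*√11 (O(z, f) = √(277 - 321) = √(-44) = 2*I*√11)
O(-414, -597) - 162916 = 2*I*√11 - 162916 = -162916 + 2*I*√11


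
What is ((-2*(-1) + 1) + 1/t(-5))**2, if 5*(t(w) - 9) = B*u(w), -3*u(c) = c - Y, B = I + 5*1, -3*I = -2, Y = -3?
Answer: 1855044/192721 ≈ 9.6255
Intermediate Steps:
I = 2/3 (I = -1/3*(-2) = 2/3 ≈ 0.66667)
B = 17/3 (B = 2/3 + 5*1 = 2/3 + 5 = 17/3 ≈ 5.6667)
u(c) = -1 - c/3 (u(c) = -(c - 1*(-3))/3 = -(c + 3)/3 = -(3 + c)/3 = -1 - c/3)
t(w) = 118/15 - 17*w/45 (t(w) = 9 + (17*(-1 - w/3)/3)/5 = 9 + (-17/3 - 17*w/9)/5 = 9 + (-17/15 - 17*w/45) = 118/15 - 17*w/45)
((-2*(-1) + 1) + 1/t(-5))**2 = ((-2*(-1) + 1) + 1/(118/15 - 17/45*(-5)))**2 = ((2 + 1) + 1/(118/15 + 17/9))**2 = (3 + 1/(439/45))**2 = (3 + 45/439)**2 = (1362/439)**2 = 1855044/192721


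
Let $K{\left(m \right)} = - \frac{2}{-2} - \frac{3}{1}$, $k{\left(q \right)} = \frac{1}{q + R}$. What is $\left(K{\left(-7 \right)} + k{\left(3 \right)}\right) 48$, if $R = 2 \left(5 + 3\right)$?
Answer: $- \frac{1776}{19} \approx -93.474$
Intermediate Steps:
$R = 16$ ($R = 2 \cdot 8 = 16$)
$k{\left(q \right)} = \frac{1}{16 + q}$ ($k{\left(q \right)} = \frac{1}{q + 16} = \frac{1}{16 + q}$)
$K{\left(m \right)} = -2$ ($K{\left(m \right)} = \left(-2\right) \left(- \frac{1}{2}\right) - 3 = 1 - 3 = -2$)
$\left(K{\left(-7 \right)} + k{\left(3 \right)}\right) 48 = \left(-2 + \frac{1}{16 + 3}\right) 48 = \left(-2 + \frac{1}{19}\right) 48 = \left(- \frac{37}{19}\right) 48 = - \frac{1776}{19}$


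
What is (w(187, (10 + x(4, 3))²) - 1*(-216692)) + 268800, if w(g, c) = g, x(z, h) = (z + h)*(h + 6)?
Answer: 485679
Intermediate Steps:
x(z, h) = (6 + h)*(h + z) (x(z, h) = (h + z)*(6 + h) = (6 + h)*(h + z))
(w(187, (10 + x(4, 3))²) - 1*(-216692)) + 268800 = (187 - 1*(-216692)) + 268800 = (187 + 216692) + 268800 = 216879 + 268800 = 485679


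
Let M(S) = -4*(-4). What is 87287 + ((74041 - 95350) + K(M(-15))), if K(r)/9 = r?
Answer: 66122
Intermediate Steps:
M(S) = 16
K(r) = 9*r
87287 + ((74041 - 95350) + K(M(-15))) = 87287 + ((74041 - 95350) + 9*16) = 87287 + (-21309 + 144) = 87287 - 21165 = 66122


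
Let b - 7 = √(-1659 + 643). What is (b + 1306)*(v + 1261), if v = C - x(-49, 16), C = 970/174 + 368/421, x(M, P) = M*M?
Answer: -54513894227/36627 - 83037158*I*√254/36627 ≈ -1.4884e+6 - 36132.0*I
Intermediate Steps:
b = 7 + 2*I*√254 (b = 7 + √(-1659 + 643) = 7 + √(-1016) = 7 + 2*I*√254 ≈ 7.0 + 31.875*I)
x(M, P) = M²
C = 236201/36627 (C = 970*(1/174) + 368*(1/421) = 485/87 + 368/421 = 236201/36627 ≈ 6.4488)
v = -87705226/36627 (v = 236201/36627 - 1*(-49)² = 236201/36627 - 1*2401 = 236201/36627 - 2401 = -87705226/36627 ≈ -2394.6)
(b + 1306)*(v + 1261) = ((7 + 2*I*√254) + 1306)*(-87705226/36627 + 1261) = (1313 + 2*I*√254)*(-41518579/36627) = -54513894227/36627 - 83037158*I*√254/36627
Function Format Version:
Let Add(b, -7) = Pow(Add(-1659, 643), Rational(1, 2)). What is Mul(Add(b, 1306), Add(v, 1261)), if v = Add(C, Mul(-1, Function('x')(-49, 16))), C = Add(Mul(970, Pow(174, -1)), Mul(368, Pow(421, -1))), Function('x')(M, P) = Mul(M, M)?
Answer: Add(Rational(-54513894227, 36627), Mul(Rational(-83037158, 36627), I, Pow(254, Rational(1, 2)))) ≈ Add(-1.4884e+6, Mul(-36132., I))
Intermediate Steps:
b = Add(7, Mul(2, I, Pow(254, Rational(1, 2)))) (b = Add(7, Pow(Add(-1659, 643), Rational(1, 2))) = Add(7, Pow(-1016, Rational(1, 2))) = Add(7, Mul(2, I, Pow(254, Rational(1, 2)))) ≈ Add(7.0000, Mul(31.875, I)))
Function('x')(M, P) = Pow(M, 2)
C = Rational(236201, 36627) (C = Add(Mul(970, Rational(1, 174)), Mul(368, Rational(1, 421))) = Add(Rational(485, 87), Rational(368, 421)) = Rational(236201, 36627) ≈ 6.4488)
v = Rational(-87705226, 36627) (v = Add(Rational(236201, 36627), Mul(-1, Pow(-49, 2))) = Add(Rational(236201, 36627), Mul(-1, 2401)) = Add(Rational(236201, 36627), -2401) = Rational(-87705226, 36627) ≈ -2394.6)
Mul(Add(b, 1306), Add(v, 1261)) = Mul(Add(Add(7, Mul(2, I, Pow(254, Rational(1, 2)))), 1306), Add(Rational(-87705226, 36627), 1261)) = Mul(Add(1313, Mul(2, I, Pow(254, Rational(1, 2)))), Rational(-41518579, 36627)) = Add(Rational(-54513894227, 36627), Mul(Rational(-83037158, 36627), I, Pow(254, Rational(1, 2))))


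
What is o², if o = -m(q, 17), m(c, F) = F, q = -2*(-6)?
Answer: 289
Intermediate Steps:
q = 12
o = -17 (o = -1*17 = -17)
o² = (-17)² = 289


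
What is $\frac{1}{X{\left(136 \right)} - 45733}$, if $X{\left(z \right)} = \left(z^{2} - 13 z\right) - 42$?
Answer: $- \frac{1}{29047} \approx -3.4427 \cdot 10^{-5}$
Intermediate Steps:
$X{\left(z \right)} = -42 + z^{2} - 13 z$
$\frac{1}{X{\left(136 \right)} - 45733} = \frac{1}{\left(-42 + 136^{2} - 1768\right) - 45733} = \frac{1}{\left(-42 + 18496 - 1768\right) - 45733} = \frac{1}{16686 - 45733} = \frac{1}{-29047} = - \frac{1}{29047}$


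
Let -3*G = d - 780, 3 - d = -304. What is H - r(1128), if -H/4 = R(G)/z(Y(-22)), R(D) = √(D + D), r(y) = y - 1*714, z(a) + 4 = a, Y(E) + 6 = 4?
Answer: -414 + 2*√2838/9 ≈ -402.16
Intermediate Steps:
d = 307 (d = 3 - 1*(-304) = 3 + 304 = 307)
Y(E) = -2 (Y(E) = -6 + 4 = -2)
z(a) = -4 + a
G = 473/3 (G = -(307 - 780)/3 = -⅓*(-473) = 473/3 ≈ 157.67)
r(y) = -714 + y (r(y) = y - 714 = -714 + y)
R(D) = √2*√D (R(D) = √(2*D) = √2*√D)
H = 2*√2838/9 (H = -4*√2*√(473/3)/(-4 - 2) = -4*√2*(√1419/3)/(-6) = -4*√2838/3*(-1)/6 = -(-2)*√2838/9 = 2*√2838/9 ≈ 11.838)
H - r(1128) = 2*√2838/9 - (-714 + 1128) = 2*√2838/9 - 1*414 = 2*√2838/9 - 414 = -414 + 2*√2838/9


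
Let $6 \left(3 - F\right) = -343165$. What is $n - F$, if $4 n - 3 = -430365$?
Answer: $- \frac{494363}{3} \approx -1.6479 \cdot 10^{5}$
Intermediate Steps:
$n = - \frac{215181}{2}$ ($n = \frac{3}{4} + \frac{1}{4} \left(-430365\right) = \frac{3}{4} - \frac{430365}{4} = - \frac{215181}{2} \approx -1.0759 \cdot 10^{5}$)
$F = \frac{343183}{6}$ ($F = 3 - - \frac{343165}{6} = 3 + \frac{343165}{6} = \frac{343183}{6} \approx 57197.0$)
$n - F = - \frac{215181}{2} - \frac{343183}{6} = - \frac{494363}{3}$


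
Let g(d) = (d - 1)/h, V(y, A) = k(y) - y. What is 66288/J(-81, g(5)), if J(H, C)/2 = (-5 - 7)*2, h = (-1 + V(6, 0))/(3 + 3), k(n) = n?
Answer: -1381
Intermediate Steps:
V(y, A) = 0 (V(y, A) = y - y = 0)
h = -⅙ (h = (-1 + 0)/(3 + 3) = -1/6 = -1*⅙ = -⅙ ≈ -0.16667)
g(d) = 6 - 6*d (g(d) = (d - 1)/(-⅙) = (-1 + d)*(-6) = 6 - 6*d)
J(H, C) = -48 (J(H, C) = 2*((-5 - 7)*2) = 2*(-12*2) = 2*(-24) = -48)
66288/J(-81, g(5)) = 66288/(-48) = 66288*(-1/48) = -1381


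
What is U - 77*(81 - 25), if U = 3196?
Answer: -1116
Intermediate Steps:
U - 77*(81 - 25) = 3196 - 77*(81 - 25) = 3196 - 77*56 = 3196 - 4312 = -1116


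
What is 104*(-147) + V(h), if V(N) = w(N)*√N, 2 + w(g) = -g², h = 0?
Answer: -15288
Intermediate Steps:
w(g) = -2 - g²
V(N) = √N*(-2 - N²) (V(N) = (-2 - N²)*√N = √N*(-2 - N²))
104*(-147) + V(h) = 104*(-147) + √0*(-2 - 1*0²) = -15288 + 0*(-2 - 1*0) = -15288 + 0*(-2 + 0) = -15288 + 0*(-2) = -15288 + 0 = -15288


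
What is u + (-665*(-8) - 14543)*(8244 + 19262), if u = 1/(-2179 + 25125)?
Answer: -5821121130747/22946 ≈ -2.5369e+8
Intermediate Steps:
u = 1/22946 ≈ 4.3581e-5
u + (-665*(-8) - 14543)*(8244 + 19262) = 1/22946 + (-665*(-8) - 14543)*(8244 + 19262) = 1/22946 + (5320 - 14543)*27506 = 1/22946 - 9223*27506 = 1/22946 - 253687838 = -5821121130747/22946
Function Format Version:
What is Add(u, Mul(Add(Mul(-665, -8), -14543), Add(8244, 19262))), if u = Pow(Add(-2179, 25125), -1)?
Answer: Rational(-5821121130747, 22946) ≈ -2.5369e+8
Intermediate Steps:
u = Rational(1, 22946) (u = Pow(22946, -1) = Rational(1, 22946) ≈ 4.3581e-5)
Add(u, Mul(Add(Mul(-665, -8), -14543), Add(8244, 19262))) = Add(Rational(1, 22946), Mul(Add(Mul(-665, -8), -14543), Add(8244, 19262))) = Add(Rational(1, 22946), Mul(Add(5320, -14543), 27506)) = Add(Rational(1, 22946), Mul(-9223, 27506)) = Add(Rational(1, 22946), -253687838) = Rational(-5821121130747, 22946)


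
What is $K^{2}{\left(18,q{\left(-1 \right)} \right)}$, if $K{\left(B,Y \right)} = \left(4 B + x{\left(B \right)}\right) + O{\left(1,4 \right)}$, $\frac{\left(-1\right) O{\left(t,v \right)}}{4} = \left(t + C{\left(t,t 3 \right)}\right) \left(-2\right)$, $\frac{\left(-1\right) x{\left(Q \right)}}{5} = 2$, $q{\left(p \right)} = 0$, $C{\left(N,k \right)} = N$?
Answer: $6084$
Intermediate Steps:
$x{\left(Q \right)} = -10$ ($x{\left(Q \right)} = \left(-5\right) 2 = -10$)
$O{\left(t,v \right)} = 16 t$ ($O{\left(t,v \right)} = - 4 \left(t + t\right) \left(-2\right) = - 4 \cdot 2 t \left(-2\right) = - 4 \left(- 4 t\right) = 16 t$)
$K{\left(B,Y \right)} = 6 + 4 B$ ($K{\left(B,Y \right)} = \left(4 B - 10\right) + 16 \cdot 1 = \left(-10 + 4 B\right) + 16 = 6 + 4 B$)
$K^{2}{\left(18,q{\left(-1 \right)} \right)} = \left(6 + 4 \cdot 18\right)^{2} = \left(6 + 72\right)^{2} = 78^{2} = 6084$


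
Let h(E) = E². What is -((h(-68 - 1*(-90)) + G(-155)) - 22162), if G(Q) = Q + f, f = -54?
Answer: 21887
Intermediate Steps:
G(Q) = -54 + Q (G(Q) = Q - 54 = -54 + Q)
-((h(-68 - 1*(-90)) + G(-155)) - 22162) = -(((-68 - 1*(-90))² + (-54 - 155)) - 22162) = -(((-68 + 90)² - 209) - 22162) = -((22² - 209) - 22162) = -((484 - 209) - 22162) = -(275 - 22162) = -1*(-21887) = 21887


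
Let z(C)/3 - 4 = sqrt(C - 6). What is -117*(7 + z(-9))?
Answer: -2223 - 351*I*sqrt(15) ≈ -2223.0 - 1359.4*I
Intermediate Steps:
z(C) = 12 + 3*sqrt(-6 + C) (z(C) = 12 + 3*sqrt(C - 6) = 12 + 3*sqrt(-6 + C))
-117*(7 + z(-9)) = -117*(7 + (12 + 3*sqrt(-6 - 9))) = -117*(7 + (12 + 3*sqrt(-15))) = -117*(7 + (12 + 3*(I*sqrt(15)))) = -117*(7 + (12 + 3*I*sqrt(15))) = -117*(19 + 3*I*sqrt(15)) = -2223 - 351*I*sqrt(15)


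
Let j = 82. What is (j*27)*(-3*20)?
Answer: -132840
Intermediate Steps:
(j*27)*(-3*20) = (82*27)*(-3*20) = 2214*(-60) = -132840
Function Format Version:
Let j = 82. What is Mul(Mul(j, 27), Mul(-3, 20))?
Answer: -132840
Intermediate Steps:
Mul(Mul(j, 27), Mul(-3, 20)) = Mul(Mul(82, 27), Mul(-3, 20)) = Mul(2214, -60) = -132840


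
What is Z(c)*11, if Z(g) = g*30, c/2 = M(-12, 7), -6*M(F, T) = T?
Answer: -770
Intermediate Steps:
M(F, T) = -T/6
c = -7/3 (c = 2*(-1/6*7) = 2*(-7/6) = -7/3 ≈ -2.3333)
Z(g) = 30*g
Z(c)*11 = (30*(-7/3))*11 = -70*11 = -770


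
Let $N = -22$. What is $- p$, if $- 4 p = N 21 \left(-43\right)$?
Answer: $\frac{9933}{2} \approx 4966.5$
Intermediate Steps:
$p = - \frac{9933}{2}$ ($p = - \frac{\left(-22\right) 21 \left(-43\right)}{4} = - \frac{\left(-462\right) \left(-43\right)}{4} = \left(- \frac{1}{4}\right) 19866 = - \frac{9933}{2} \approx -4966.5$)
$- p = \left(-1\right) \left(- \frac{9933}{2}\right) = \frac{9933}{2}$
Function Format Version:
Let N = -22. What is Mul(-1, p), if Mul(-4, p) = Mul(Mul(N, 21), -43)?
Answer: Rational(9933, 2) ≈ 4966.5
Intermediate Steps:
p = Rational(-9933, 2) (p = Mul(Rational(-1, 4), Mul(Mul(-22, 21), -43)) = Mul(Rational(-1, 4), Mul(-462, -43)) = Mul(Rational(-1, 4), 19866) = Rational(-9933, 2) ≈ -4966.5)
Mul(-1, p) = Mul(-1, Rational(-9933, 2)) = Rational(9933, 2)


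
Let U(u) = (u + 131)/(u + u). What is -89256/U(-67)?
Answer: 747519/4 ≈ 1.8688e+5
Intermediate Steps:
U(u) = (131 + u)/(2*u) (U(u) = (131 + u)/((2*u)) = (131 + u)*(1/(2*u)) = (131 + u)/(2*u))
-89256/U(-67) = -89256*(-134/(131 - 67)) = -89256/((½)*(-1/67)*64) = -89256/(-32/67) = -89256*(-67/32) = 747519/4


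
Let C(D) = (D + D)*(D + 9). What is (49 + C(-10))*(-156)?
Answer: -10764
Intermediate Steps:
C(D) = 2*D*(9 + D) (C(D) = (2*D)*(9 + D) = 2*D*(9 + D))
(49 + C(-10))*(-156) = (49 + 2*(-10)*(9 - 10))*(-156) = (49 + 2*(-10)*(-1))*(-156) = (49 + 20)*(-156) = 69*(-156) = -10764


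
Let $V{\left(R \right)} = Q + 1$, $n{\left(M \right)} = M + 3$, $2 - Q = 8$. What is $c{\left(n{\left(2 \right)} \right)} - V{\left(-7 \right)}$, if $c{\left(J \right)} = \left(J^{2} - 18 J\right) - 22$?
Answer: $-82$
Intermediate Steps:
$Q = -6$ ($Q = 2 - 8 = -6$)
$n{\left(M \right)} = 3 + M$
$c{\left(J \right)} = -22 + J^{2} - 18 J$
$V{\left(R \right)} = -5$ ($V{\left(R \right)} = -6 + 1 = -5$)
$c{\left(n{\left(2 \right)} \right)} - V{\left(-7 \right)} = \left(-22 + \left(3 + 2\right)^{2} - 18 \left(3 + 2\right)\right) - -5 = \left(-22 + 5^{2} - 90\right) + 5 = \left(-22 + 25 - 90\right) + 5 = -87 + 5 = -82$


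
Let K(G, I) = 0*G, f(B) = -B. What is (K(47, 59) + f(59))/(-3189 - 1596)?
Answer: 59/4785 ≈ 0.012330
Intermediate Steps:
K(G, I) = 0
(K(47, 59) + f(59))/(-3189 - 1596) = (0 - 1*59)/(-3189 - 1596) = (0 - 59)/(-4785) = -59*(-1/4785) = 59/4785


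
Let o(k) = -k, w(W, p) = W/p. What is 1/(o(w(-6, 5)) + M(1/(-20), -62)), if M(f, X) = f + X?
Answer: -20/1217 ≈ -0.016434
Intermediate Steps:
M(f, X) = X + f
1/(o(w(-6, 5)) + M(1/(-20), -62)) = 1/(-(-6)/5 + (-62 + 1/(-20))) = 1/(-(-6)/5 + (-62 - 1/20)) = 1/(-1*(-6/5) - 1241/20) = 1/(6/5 - 1241/20) = 1/(-1217/20) = -20/1217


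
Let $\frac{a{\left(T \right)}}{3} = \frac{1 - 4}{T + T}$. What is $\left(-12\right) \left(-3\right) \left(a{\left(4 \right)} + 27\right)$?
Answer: $\frac{1863}{2} \approx 931.5$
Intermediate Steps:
$a{\left(T \right)} = - \frac{9}{2 T}$ ($a{\left(T \right)} = 3 \frac{1 - 4}{T + T} = 3 \left(- \frac{3}{2 T}\right) = - \frac{9}{2 T}$)
$\left(-12\right) \left(-3\right) \left(a{\left(4 \right)} + 27\right) = \left(-12\right) \left(-3\right) \left(- \frac{9}{2 \cdot 4} + 27\right) = 36 \left(\left(- \frac{9}{2}\right) \frac{1}{4} + 27\right) = 36 \left(- \frac{9}{8} + 27\right) = 36 \cdot \frac{207}{8} = \frac{1863}{2}$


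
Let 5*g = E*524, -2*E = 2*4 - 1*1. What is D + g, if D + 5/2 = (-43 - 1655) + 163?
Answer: -19043/10 ≈ -1904.3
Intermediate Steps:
E = -7/2 (E = -(2*4 - 1*1)/2 = -(8 - 1)/2 = -½*7 = -7/2 ≈ -3.5000)
g = -1834/5 (g = (-7/2*524)/5 = (⅕)*(-1834) = -1834/5 ≈ -366.80)
D = -3075/2 (D = -5/2 + ((-43 - 1655) + 163) = -5/2 + (-1698 + 163) = -5/2 - 1535 = -3075/2 ≈ -1537.5)
D + g = -3075/2 - 1834/5 = -19043/10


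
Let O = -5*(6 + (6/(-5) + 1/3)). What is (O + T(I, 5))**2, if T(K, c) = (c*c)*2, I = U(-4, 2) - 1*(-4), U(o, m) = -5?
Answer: 5329/9 ≈ 592.11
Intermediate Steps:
O = -77/3 (O = -5*(6 + (6*(-1/5) + 1*(1/3))) = -5*(6 + (-6/5 + 1/3)) = -5*(6 - 13/15) = -5*77/15 = -77/3 ≈ -25.667)
I = -1 (I = -5 - 1*(-4) = -5 + 4 = -1)
T(K, c) = 2*c**2 (T(K, c) = c**2*2 = 2*c**2)
(O + T(I, 5))**2 = (-77/3 + 2*5**2)**2 = (-77/3 + 2*25)**2 = (-77/3 + 50)**2 = (73/3)**2 = 5329/9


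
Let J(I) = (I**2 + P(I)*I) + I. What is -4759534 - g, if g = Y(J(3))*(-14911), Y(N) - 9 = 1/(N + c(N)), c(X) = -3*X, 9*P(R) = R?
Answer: -9251817/2 ≈ -4.6259e+6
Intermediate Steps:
P(R) = R/9
J(I) = I + 10*I**2/9 (J(I) = (I**2 + (I/9)*I) + I = (I**2 + I**2/9) + I = 10*I**2/9 + I = I + 10*I**2/9)
Y(N) = 9 - 1/(2*N) (Y(N) = 9 + 1/(N - 3*N) = 9 + 1/(-2*N) = 9 - 1/(2*N))
g = -267251/2 (g = (9 - 3/(9 + 10*3)/2)*(-14911) = (9 - 3/(9 + 30)/2)*(-14911) = (9 - 1/(2*((1/9)*3*39)))*(-14911) = (9 - 1/2/13)*(-14911) = (9 - 1/2*1/13)*(-14911) = (9 - 1/26)*(-14911) = (233/26)*(-14911) = -267251/2 ≈ -1.3363e+5)
-4759534 - g = -4759534 - 1*(-267251/2) = -4759534 + 267251/2 = -9251817/2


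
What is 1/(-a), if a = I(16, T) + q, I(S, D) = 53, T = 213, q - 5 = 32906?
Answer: -1/32964 ≈ -3.0336e-5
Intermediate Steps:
q = 32911 (q = 5 + 32906 = 32911)
a = 32964 (a = 53 + 32911 = 32964)
1/(-a) = 1/(-1*32964) = 1/(-32964) = -1/32964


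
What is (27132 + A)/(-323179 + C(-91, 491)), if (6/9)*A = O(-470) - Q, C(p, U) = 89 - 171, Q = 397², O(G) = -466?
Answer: 419961/646522 ≈ 0.64957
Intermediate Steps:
Q = 157609
C(p, U) = -82
A = -474225/2 (A = 3*(-466 - 1*157609)/2 = 3*(-466 - 157609)/2 = (3/2)*(-158075) = -474225/2 ≈ -2.3711e+5)
(27132 + A)/(-323179 + C(-91, 491)) = (27132 - 474225/2)/(-323179 - 82) = -419961/2/(-323261) = -419961/2*(-1/323261) = 419961/646522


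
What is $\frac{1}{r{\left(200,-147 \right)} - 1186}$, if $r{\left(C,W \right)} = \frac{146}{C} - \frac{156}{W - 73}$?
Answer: $- \frac{1100}{1303017} \approx -0.00084419$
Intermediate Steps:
$r{\left(C,W \right)} = - \frac{156}{-73 + W} + \frac{146}{C}$ ($r{\left(C,W \right)} = \frac{146}{C} - \frac{156}{-73 + W} = - \frac{156}{-73 + W} + \frac{146}{C}$)
$\frac{1}{r{\left(200,-147 \right)} - 1186} = \frac{1}{\frac{2 \left(-5329 - 15600 + 73 \left(-147\right)\right)}{200 \left(-73 - 147\right)} - 1186} = \frac{1}{2 \cdot \frac{1}{200} \frac{1}{-220} \left(-5329 - 15600 - 10731\right) - 1186} = \frac{1}{2 \cdot \frac{1}{200} \left(- \frac{1}{220}\right) \left(-31660\right) - 1186} = \frac{1}{\frac{1583}{1100} - 1186} = \frac{1}{- \frac{1303017}{1100}} = - \frac{1100}{1303017}$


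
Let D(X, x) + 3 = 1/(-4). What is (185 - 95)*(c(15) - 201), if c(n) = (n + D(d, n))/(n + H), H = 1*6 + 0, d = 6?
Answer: -252555/14 ≈ -18040.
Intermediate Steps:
H = 6 (H = 6 + 0 = 6)
D(X, x) = -13/4 (D(X, x) = -3 + 1/(-4) = -3 - 1/4 = -13/4)
c(n) = (-13/4 + n)/(6 + n) (c(n) = (n - 13/4)/(n + 6) = (-13/4 + n)/(6 + n))
(185 - 95)*(c(15) - 201) = (185 - 95)*((-13/4 + 15)/(6 + 15) - 201) = 90*((47/4)/21 - 201) = 90*((1/21)*(47/4) - 201) = 90*(47/84 - 201) = 90*(-16837/84) = -252555/14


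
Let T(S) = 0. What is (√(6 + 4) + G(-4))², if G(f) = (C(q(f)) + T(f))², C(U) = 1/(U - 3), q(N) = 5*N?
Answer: 2798411/279841 + 2*√10/529 ≈ 10.012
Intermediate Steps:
C(U) = 1/(-3 + U)
G(f) = (-3 + 5*f)⁻² (G(f) = (1/(-3 + 5*f) + 0)² = (1/(-3 + 5*f))² = (-3 + 5*f)⁻²)
(√(6 + 4) + G(-4))² = (√(6 + 4) + (-3 + 5*(-4))⁻²)² = (√10 + (-3 - 20)⁻²)² = (√10 + (-23)⁻²)² = (√10 + 1/529)² = (1/529 + √10)²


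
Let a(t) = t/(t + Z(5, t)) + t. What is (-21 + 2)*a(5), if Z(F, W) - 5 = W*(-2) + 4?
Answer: -475/4 ≈ -118.75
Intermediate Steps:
Z(F, W) = 9 - 2*W (Z(F, W) = 5 + (W*(-2) + 4) = 5 + (-2*W + 4) = 5 + (4 - 2*W) = 9 - 2*W)
a(t) = t + t/(9 - t) (a(t) = t/(t + (9 - 2*t)) + t = t/(9 - t) + t = t + t/(9 - t))
(-21 + 2)*a(5) = (-21 + 2)*(5*(10 - 1*5)/(9 - 1*5)) = -95*(10 - 5)/(9 - 5) = -95*5/4 = -19*25/4 = -475/4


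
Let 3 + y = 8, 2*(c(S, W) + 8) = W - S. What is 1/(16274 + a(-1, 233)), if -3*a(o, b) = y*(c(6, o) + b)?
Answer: 6/95429 ≈ 6.2874e-5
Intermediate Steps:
c(S, W) = -8 + W/2 - S/2 (c(S, W) = -8 + (W - S)/2 = -8 + (W/2 - S/2) = -8 + W/2 - S/2)
y = 5 (y = -3 + 8 = 5)
a(o, b) = 55/3 - 5*b/3 - 5*o/6 (a(o, b) = -5*((-8 + o/2 - 1/2*6) + b)/3 = -5*((-8 + o/2 - 3) + b)/3 = -5*((-11 + o/2) + b)/3 = -5*(-11 + b + o/2)/3 = -(-55 + 5*b + 5*o/2)/3 = 55/3 - 5*b/3 - 5*o/6)
1/(16274 + a(-1, 233)) = 1/(16274 + (55/3 - 5/3*233 - 5/6*(-1))) = 1/(16274 + (55/3 - 1165/3 + 5/6)) = 1/(16274 - 2215/6) = 1/(95429/6) = 6/95429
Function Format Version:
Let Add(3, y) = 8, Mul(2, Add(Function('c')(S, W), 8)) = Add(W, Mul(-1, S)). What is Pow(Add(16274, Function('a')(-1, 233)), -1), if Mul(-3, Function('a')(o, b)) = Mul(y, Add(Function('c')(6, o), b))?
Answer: Rational(6, 95429) ≈ 6.2874e-5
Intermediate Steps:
Function('c')(S, W) = Add(-8, Mul(Rational(1, 2), W), Mul(Rational(-1, 2), S)) (Function('c')(S, W) = Add(-8, Mul(Rational(1, 2), Add(W, Mul(-1, S)))) = Add(-8, Add(Mul(Rational(1, 2), W), Mul(Rational(-1, 2), S))) = Add(-8, Mul(Rational(1, 2), W), Mul(Rational(-1, 2), S)))
y = 5 (y = Add(-3, 8) = 5)
Function('a')(o, b) = Add(Rational(55, 3), Mul(Rational(-5, 3), b), Mul(Rational(-5, 6), o)) (Function('a')(o, b) = Mul(Rational(-1, 3), Mul(5, Add(Add(-8, Mul(Rational(1, 2), o), Mul(Rational(-1, 2), 6)), b))) = Mul(Rational(-1, 3), Mul(5, Add(Add(-8, Mul(Rational(1, 2), o), -3), b))) = Mul(Rational(-1, 3), Mul(5, Add(Add(-11, Mul(Rational(1, 2), o)), b))) = Mul(Rational(-1, 3), Mul(5, Add(-11, b, Mul(Rational(1, 2), o)))) = Mul(Rational(-1, 3), Add(-55, Mul(5, b), Mul(Rational(5, 2), o))) = Add(Rational(55, 3), Mul(Rational(-5, 3), b), Mul(Rational(-5, 6), o)))
Pow(Add(16274, Function('a')(-1, 233)), -1) = Pow(Add(16274, Add(Rational(55, 3), Mul(Rational(-5, 3), 233), Mul(Rational(-5, 6), -1))), -1) = Pow(Add(16274, Add(Rational(55, 3), Rational(-1165, 3), Rational(5, 6))), -1) = Pow(Add(16274, Rational(-2215, 6)), -1) = Pow(Rational(95429, 6), -1) = Rational(6, 95429)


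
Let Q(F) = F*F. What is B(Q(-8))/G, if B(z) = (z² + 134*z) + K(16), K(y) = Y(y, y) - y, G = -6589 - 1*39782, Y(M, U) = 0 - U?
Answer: -12640/46371 ≈ -0.27258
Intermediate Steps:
Y(M, U) = -U
Q(F) = F²
G = -46371 (G = -6589 - 39782 = -46371)
K(y) = -2*y (K(y) = -y - y = -2*y)
B(z) = -32 + z² + 134*z (B(z) = (z² + 134*z) - 2*16 = (z² + 134*z) - 32 = -32 + z² + 134*z)
B(Q(-8))/G = (-32 + ((-8)²)² + 134*(-8)²)/(-46371) = (-32 + 64² + 134*64)*(-1/46371) = (-32 + 4096 + 8576)*(-1/46371) = 12640*(-1/46371) = -12640/46371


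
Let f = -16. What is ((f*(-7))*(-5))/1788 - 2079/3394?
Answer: -1404473/1517118 ≈ -0.92575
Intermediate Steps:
((f*(-7))*(-5))/1788 - 2079/3394 = (-16*(-7)*(-5))/1788 - 2079/3394 = (112*(-5))*(1/1788) - 2079*1/3394 = -560*1/1788 - 2079/3394 = -140/447 - 2079/3394 = -1404473/1517118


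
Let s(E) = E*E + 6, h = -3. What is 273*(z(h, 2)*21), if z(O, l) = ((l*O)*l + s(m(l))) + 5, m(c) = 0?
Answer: -5733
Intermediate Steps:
s(E) = 6 + E² (s(E) = E² + 6 = 6 + E²)
z(O, l) = 11 + O*l² (z(O, l) = ((l*O)*l + (6 + 0²)) + 5 = ((O*l)*l + (6 + 0)) + 5 = (O*l² + 6) + 5 = (6 + O*l²) + 5 = 11 + O*l²)
273*(z(h, 2)*21) = 273*((11 - 3*2²)*21) = 273*((11 - 3*4)*21) = 273*((11 - 12)*21) = 273*(-1*21) = 273*(-21) = -5733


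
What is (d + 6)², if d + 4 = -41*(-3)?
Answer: 15625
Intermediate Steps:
d = 119 (d = -4 - 41*(-3) = -4 + 123 = 119)
(d + 6)² = (119 + 6)² = 125² = 15625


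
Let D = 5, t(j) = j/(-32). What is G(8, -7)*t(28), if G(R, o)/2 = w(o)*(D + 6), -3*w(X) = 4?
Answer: 77/3 ≈ 25.667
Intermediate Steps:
w(X) = -4/3 (w(X) = -⅓*4 = -4/3)
t(j) = -j/32 (t(j) = j*(-1/32) = -j/32)
G(R, o) = -88/3 (G(R, o) = 2*(-4*(5 + 6)/3) = 2*(-4/3*11) = 2*(-44/3) = -88/3)
G(8, -7)*t(28) = -(-11)*28/12 = -88/3*(-7/8) = 77/3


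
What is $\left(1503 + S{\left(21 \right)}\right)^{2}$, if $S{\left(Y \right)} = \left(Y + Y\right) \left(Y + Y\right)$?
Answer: $10673289$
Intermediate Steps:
$S{\left(Y \right)} = 4 Y^{2}$ ($S{\left(Y \right)} = 2 Y 2 Y = 4 Y^{2}$)
$\left(1503 + S{\left(21 \right)}\right)^{2} = \left(1503 + 4 \cdot 21^{2}\right)^{2} = \left(1503 + 4 \cdot 441\right)^{2} = \left(1503 + 1764\right)^{2} = 3267^{2} = 10673289$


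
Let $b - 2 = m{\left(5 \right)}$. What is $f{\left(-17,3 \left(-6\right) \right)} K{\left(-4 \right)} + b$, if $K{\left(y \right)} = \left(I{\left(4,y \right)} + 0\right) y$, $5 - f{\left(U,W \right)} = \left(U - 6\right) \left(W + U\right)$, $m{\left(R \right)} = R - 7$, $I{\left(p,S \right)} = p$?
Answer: $12800$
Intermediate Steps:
$m{\left(R \right)} = -7 + R$
$f{\left(U,W \right)} = 5 - \left(-6 + U\right) \left(U + W\right)$ ($f{\left(U,W \right)} = 5 - \left(U - 6\right) \left(W + U\right) = 5 - \left(-6 + U\right) \left(U + W\right)$)
$K{\left(y \right)} = 4 y$ ($K{\left(y \right)} = \left(4 + 0\right) y = 4 y$)
$b = 0$ ($b = 2 + \left(-7 + 5\right) = 2 - 2 = 0$)
$f{\left(-17,3 \left(-6\right) \right)} K{\left(-4 \right)} + b = \left(5 - \left(-17\right)^{2} + 6 \left(-17\right) + 6 \cdot 3 \left(-6\right) - - 17 \cdot 3 \left(-6\right)\right) 4 \left(-4\right) + 0 = \left(5 - 289 - 102 + 6 \left(-18\right) - \left(-17\right) \left(-18\right)\right) \left(-16\right) + 0 = \left(5 - 289 - 102 - 108 - 306\right) \left(-16\right) + 0 = \left(-800\right) \left(-16\right) + 0 = 12800 + 0 = 12800$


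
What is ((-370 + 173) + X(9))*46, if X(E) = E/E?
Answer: -9016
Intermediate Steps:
X(E) = 1
((-370 + 173) + X(9))*46 = ((-370 + 173) + 1)*46 = (-197 + 1)*46 = -196*46 = -9016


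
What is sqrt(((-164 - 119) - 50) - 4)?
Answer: I*sqrt(337) ≈ 18.358*I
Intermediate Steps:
sqrt(((-164 - 119) - 50) - 4) = sqrt((-283 - 50) - 4) = sqrt(-333 - 4) = sqrt(-337) = I*sqrt(337)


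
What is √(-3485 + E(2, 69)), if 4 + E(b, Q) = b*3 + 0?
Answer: 9*I*√43 ≈ 59.017*I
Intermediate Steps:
E(b, Q) = -4 + 3*b (E(b, Q) = -4 + (b*3 + 0) = -4 + (3*b + 0) = -4 + 3*b)
√(-3485 + E(2, 69)) = √(-3485 + (-4 + 3*2)) = √(-3485 + (-4 + 6)) = √(-3485 + 2) = √(-3483) = 9*I*√43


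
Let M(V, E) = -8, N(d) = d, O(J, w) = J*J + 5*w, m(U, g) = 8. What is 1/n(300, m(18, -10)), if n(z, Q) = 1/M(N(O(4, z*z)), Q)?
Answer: -8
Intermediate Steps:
O(J, w) = J**2 + 5*w
n(z, Q) = -1/8 (n(z, Q) = 1/(-8) = -1/8)
1/n(300, m(18, -10)) = 1/(-1/8) = -8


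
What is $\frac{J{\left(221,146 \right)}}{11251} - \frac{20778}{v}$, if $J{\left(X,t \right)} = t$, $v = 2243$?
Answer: $- \frac{233445800}{25235993} \approx -9.2505$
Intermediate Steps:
$\frac{J{\left(221,146 \right)}}{11251} - \frac{20778}{v} = \frac{146}{11251} - \frac{20778}{2243} = - \frac{233445800}{25235993}$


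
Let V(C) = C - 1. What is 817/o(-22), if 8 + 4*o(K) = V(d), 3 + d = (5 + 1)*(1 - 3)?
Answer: -817/6 ≈ -136.17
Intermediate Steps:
d = -15 (d = -3 + (5 + 1)*(1 - 3) = -3 + 6*(-2) = -3 - 12 = -15)
V(C) = -1 + C
o(K) = -6 (o(K) = -2 + (-1 - 15)/4 = -2 + (¼)*(-16) = -2 - 4 = -6)
817/o(-22) = 817/(-6) = 817*(-⅙) = -817/6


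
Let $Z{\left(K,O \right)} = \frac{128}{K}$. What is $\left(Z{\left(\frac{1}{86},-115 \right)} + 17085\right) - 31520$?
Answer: $-3427$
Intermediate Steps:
$\left(Z{\left(\frac{1}{86},-115 \right)} + 17085\right) - 31520 = \left(\frac{128}{\frac{1}{86}} + 17085\right) - 31520 = \left(128 \frac{1}{\frac{1}{86}} + 17085\right) - 31520 = \left(128 \cdot 86 + 17085\right) - 31520 = \left(11008 + 17085\right) - 31520 = 28093 - 31520 = -3427$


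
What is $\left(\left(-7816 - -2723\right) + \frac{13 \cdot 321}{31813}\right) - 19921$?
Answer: $- \frac{795766209}{31813} \approx -25014.0$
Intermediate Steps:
$\left(\left(-7816 - -2723\right) + \frac{13 \cdot 321}{31813}\right) - 19921 = \left(\left(-7816 + 2723\right) + 4173 \cdot \frac{1}{31813}\right) - 19921 = \left(-5093 + \frac{4173}{31813}\right) - 19921 = - \frac{162019436}{31813} - 19921 = - \frac{795766209}{31813}$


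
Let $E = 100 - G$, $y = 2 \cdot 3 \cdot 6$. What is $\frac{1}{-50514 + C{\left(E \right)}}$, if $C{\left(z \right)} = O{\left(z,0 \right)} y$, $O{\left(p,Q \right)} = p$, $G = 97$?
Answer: $- \frac{1}{50406} \approx -1.9839 \cdot 10^{-5}$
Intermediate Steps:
$y = 36$ ($y = 6 \cdot 6 = 36$)
$E = 3$ ($E = 100 - 97 = 3$)
$C{\left(z \right)} = 36 z$ ($C{\left(z \right)} = z 36 = 36 z$)
$\frac{1}{-50514 + C{\left(E \right)}} = \frac{1}{-50514 + 36 \cdot 3} = \frac{1}{-50514 + 108} = \frac{1}{-50406} = - \frac{1}{50406}$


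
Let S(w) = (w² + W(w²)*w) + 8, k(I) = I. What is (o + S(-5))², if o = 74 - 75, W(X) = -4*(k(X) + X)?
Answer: 1065024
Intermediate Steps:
W(X) = -8*X (W(X) = -4*(X + X) = -8*X)
o = -1
S(w) = 8 + w² - 8*w³ (S(w) = (w² + (-8*w²)*w) + 8 = (w² - 8*w³) + 8 = 8 + w² - 8*w³)
(o + S(-5))² = (-1 + (8 + (-5)² - 8*(-5)³))² = (-1 + (8 + 25 - 8*(-125)))² = (-1 + (8 + 25 + 1000))² = (-1 + 1033)² = 1032² = 1065024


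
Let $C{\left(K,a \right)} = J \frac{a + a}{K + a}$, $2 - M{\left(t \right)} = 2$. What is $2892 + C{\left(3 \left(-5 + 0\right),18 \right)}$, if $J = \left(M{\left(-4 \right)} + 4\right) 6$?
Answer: $3180$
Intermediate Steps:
$M{\left(t \right)} = 0$ ($M{\left(t \right)} = 2 - 2 = 0$)
$J = 24$ ($J = \left(0 + 4\right) 6 = 4 \cdot 6 = 24$)
$C{\left(K,a \right)} = \frac{48 a}{K + a}$ ($C{\left(K,a \right)} = 24 \frac{a + a}{K + a} = 24 \frac{2 a}{K + a} = \frac{48 a}{K + a}$)
$2892 + C{\left(3 \left(-5 + 0\right),18 \right)} = 2892 + 48 \cdot 18 \frac{1}{3 \left(-5 + 0\right) + 18} = 2892 + 48 \cdot 18 \frac{1}{3 \left(-5\right) + 18} = 2892 + 48 \cdot 18 \frac{1}{-15 + 18} = 2892 + 48 \cdot 18 \cdot \frac{1}{3} = 2892 + 288 = 3180$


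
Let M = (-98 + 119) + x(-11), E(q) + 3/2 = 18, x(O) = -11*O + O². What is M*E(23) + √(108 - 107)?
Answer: 8681/2 ≈ 4340.5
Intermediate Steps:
x(O) = O² - 11*O
E(q) = 33/2 (E(q) = -3/2 + 18 = 33/2)
M = 263 (M = (-98 + 119) - 11*(-11 - 11) = 21 - 11*(-22) = 21 + 242 = 263)
M*E(23) + √(108 - 107) = 263*(33/2) + √(108 - 107) = 8679/2 + √1 = 8679/2 + 1 = 8681/2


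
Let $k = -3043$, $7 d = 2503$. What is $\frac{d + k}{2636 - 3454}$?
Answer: $\frac{9399}{2863} \approx 3.2829$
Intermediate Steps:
$d = \frac{2503}{7}$ ($d = \frac{1}{7} \cdot 2503 = \frac{2503}{7} \approx 357.57$)
$\frac{d + k}{2636 - 3454} = \frac{\frac{2503}{7} - 3043}{2636 - 3454} = - \frac{18798}{7 \left(-818\right)} = \left(- \frac{18798}{7}\right) \left(- \frac{1}{818}\right) = \frac{9399}{2863}$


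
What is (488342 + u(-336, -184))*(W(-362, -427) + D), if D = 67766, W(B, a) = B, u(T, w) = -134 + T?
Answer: 32884524288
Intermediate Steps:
(488342 + u(-336, -184))*(W(-362, -427) + D) = (488342 + (-134 - 336))*(-362 + 67766) = (488342 - 470)*67404 = 487872*67404 = 32884524288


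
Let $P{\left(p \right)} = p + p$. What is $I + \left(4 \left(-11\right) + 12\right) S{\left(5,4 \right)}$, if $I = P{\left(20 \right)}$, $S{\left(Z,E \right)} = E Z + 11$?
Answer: $-952$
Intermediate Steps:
$P{\left(p \right)} = 2 p$
$S{\left(Z,E \right)} = 11 + E Z$
$I = 40$ ($I = 2 \cdot 20 = 40$)
$I + \left(4 \left(-11\right) + 12\right) S{\left(5,4 \right)} = 40 + \left(4 \left(-11\right) + 12\right) \left(11 + 4 \cdot 5\right) = 40 + \left(-44 + 12\right) \left(11 + 20\right) = 40 - 992 = -952$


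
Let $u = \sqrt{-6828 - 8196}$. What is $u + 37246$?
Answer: $37246 + 4 i \sqrt{939} \approx 37246.0 + 122.57 i$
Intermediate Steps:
$u = 4 i \sqrt{939}$ ($u = \sqrt{-15024} = 4 i \sqrt{939} \approx 122.57 i$)
$u + 37246 = 4 i \sqrt{939} + 37246 = 37246 + 4 i \sqrt{939}$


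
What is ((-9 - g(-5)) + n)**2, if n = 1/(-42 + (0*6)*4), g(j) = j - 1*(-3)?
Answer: 87025/1764 ≈ 49.334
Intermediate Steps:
g(j) = 3 + j (g(j) = j + 3 = 3 + j)
n = -1/42 (n = 1/(-42 + 0*4) = 1/(-42 + 0) = 1/(-42) = -1/42 ≈ -0.023810)
((-9 - g(-5)) + n)**2 = ((-9 - (3 - 5)) - 1/42)**2 = ((-9 - 1*(-2)) - 1/42)**2 = ((-9 + 2) - 1/42)**2 = (-7 - 1/42)**2 = (-295/42)**2 = 87025/1764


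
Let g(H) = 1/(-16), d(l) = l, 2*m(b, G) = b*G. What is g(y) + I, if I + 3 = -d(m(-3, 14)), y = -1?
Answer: 287/16 ≈ 17.938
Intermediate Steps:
m(b, G) = G*b/2 (m(b, G) = (b*G)/2 = (G*b)/2 = G*b/2)
g(H) = -1/16
I = 18 (I = -3 - 14*(-3)/2 = -3 - 1*(-21) = -3 + 21 = 18)
g(y) + I = -1/16 + 18 = 287/16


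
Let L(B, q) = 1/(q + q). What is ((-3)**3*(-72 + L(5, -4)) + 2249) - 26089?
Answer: -175141/8 ≈ -21893.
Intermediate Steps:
L(B, q) = 1/(2*q)
((-3)**3*(-72 + L(5, -4)) + 2249) - 26089 = ((-3)**3*(-72 + (1/2)/(-4)) + 2249) - 26089 = (-27*(-72 + (1/2)*(-1/4)) + 2249) - 26089 = (-27*(-72 - 1/8) + 2249) - 26089 = (-27*(-577/8) + 2249) - 26089 = (15579/8 + 2249) - 26089 = 33571/8 - 26089 = -175141/8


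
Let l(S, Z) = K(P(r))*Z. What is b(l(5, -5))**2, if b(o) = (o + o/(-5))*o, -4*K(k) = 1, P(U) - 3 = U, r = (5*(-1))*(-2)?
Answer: 25/16 ≈ 1.5625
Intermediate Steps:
r = 10 (r = -5*(-2) = 10)
P(U) = 3 + U
K(k) = -1/4 (K(k) = -1/4*1 = -1/4)
l(S, Z) = -Z/4
b(o) = 4*o**2/5 (b(o) = (o + o*(-1/5))*o = (o - o/5)*o = (4*o/5)*o = 4*o**2/5)
b(l(5, -5))**2 = (4*(-1/4*(-5))**2/5)**2 = (4*(5/4)**2/5)**2 = ((4/5)*(25/16))**2 = (5/4)**2 = 25/16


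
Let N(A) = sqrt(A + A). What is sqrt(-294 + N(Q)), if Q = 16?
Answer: sqrt(-294 + 4*sqrt(2)) ≈ 16.981*I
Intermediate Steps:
N(A) = sqrt(2)*sqrt(A) (N(A) = sqrt(2*A) = sqrt(2)*sqrt(A))
sqrt(-294 + N(Q)) = sqrt(-294 + sqrt(2)*sqrt(16)) = sqrt(-294 + sqrt(2)*4) = sqrt(-294 + 4*sqrt(2))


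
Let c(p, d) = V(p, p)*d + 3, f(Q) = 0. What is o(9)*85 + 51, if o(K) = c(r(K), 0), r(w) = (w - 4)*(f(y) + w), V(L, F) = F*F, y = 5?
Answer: 306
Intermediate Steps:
V(L, F) = F²
r(w) = w*(-4 + w) (r(w) = (w - 4)*(0 + w) = (-4 + w)*w = w*(-4 + w))
c(p, d) = 3 + d*p² (c(p, d) = p²*d + 3 = d*p² + 3 = 3 + d*p²)
o(K) = 3 (o(K) = 3 + 0*(K*(-4 + K))² = 3 + 0*(K²*(-4 + K)²) = 3 + 0 = 3)
o(9)*85 + 51 = 3*85 + 51 = 255 + 51 = 306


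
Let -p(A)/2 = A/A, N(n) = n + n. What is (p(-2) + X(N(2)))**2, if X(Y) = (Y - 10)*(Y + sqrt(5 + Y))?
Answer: 1936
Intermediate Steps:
N(n) = 2*n
p(A) = -2 (p(A) = -2*A/A = -2*1 = -2)
X(Y) = (-10 + Y)*(Y + sqrt(5 + Y))
(p(-2) + X(N(2)))**2 = (-2 + ((2*2)**2 - 20*2 - 10*sqrt(5 + 2*2) + (2*2)*sqrt(5 + 2*2)))**2 = (-2 + (4**2 - 10*4 - 10*sqrt(5 + 4) + 4*sqrt(5 + 4)))**2 = (-2 + (16 - 40 - 10*sqrt(9) + 4*sqrt(9)))**2 = (-2 + (16 - 40 - 10*3 + 4*3))**2 = (-2 + (16 - 40 - 30 + 12))**2 = (-2 - 42)**2 = (-44)**2 = 1936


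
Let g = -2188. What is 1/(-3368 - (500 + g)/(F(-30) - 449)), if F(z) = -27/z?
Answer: -4481/15108888 ≈ -0.00029658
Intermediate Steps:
1/(-3368 - (500 + g)/(F(-30) - 449)) = 1/(-3368 - (500 - 2188)/(-27/(-30) - 449)) = 1/(-3368 - (-1688)/(-27*(-1/30) - 449)) = 1/(-3368 - (-1688)/(9/10 - 449)) = 1/(-3368 - (-1688)/(-4481/10)) = 1/(-3368 - (-1688)*(-10)/4481) = 1/(-3368 - 1*16880/4481) = 1/(-3368 - 16880/4481) = 1/(-15108888/4481) = -4481/15108888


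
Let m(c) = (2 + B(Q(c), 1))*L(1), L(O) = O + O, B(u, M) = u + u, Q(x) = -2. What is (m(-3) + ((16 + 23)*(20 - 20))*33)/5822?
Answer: -2/2911 ≈ -0.00068705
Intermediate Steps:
B(u, M) = 2*u
L(O) = 2*O
m(c) = -4 (m(c) = (2 + 2*(-2))*(2*1) = (2 - 4)*2 = -2*2 = -4)
(m(-3) + ((16 + 23)*(20 - 20))*33)/5822 = (-4 + ((16 + 23)*(20 - 20))*33)/5822 = (-4 + (39*0)*33)*(1/5822) = (-4 + 0*33)*(1/5822) = (-4 + 0)*(1/5822) = -4*1/5822 = -2/2911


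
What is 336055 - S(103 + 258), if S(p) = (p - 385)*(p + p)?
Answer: 353383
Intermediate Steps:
S(p) = 2*p*(-385 + p) (S(p) = (-385 + p)*(2*p) = 2*p*(-385 + p))
336055 - S(103 + 258) = 336055 - 2*(103 + 258)*(-385 + (103 + 258)) = 336055 - 2*361*(-385 + 361) = 336055 - 2*361*(-24) = 336055 - 1*(-17328) = 336055 + 17328 = 353383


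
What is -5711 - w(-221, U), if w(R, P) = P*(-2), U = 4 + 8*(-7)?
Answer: -5815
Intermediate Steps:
U = -52 (U = 4 - 56 = -52)
w(R, P) = -2*P
-5711 - w(-221, U) = -5711 - (-2)*(-52) = -5711 - 1*104 = -5711 - 104 = -5815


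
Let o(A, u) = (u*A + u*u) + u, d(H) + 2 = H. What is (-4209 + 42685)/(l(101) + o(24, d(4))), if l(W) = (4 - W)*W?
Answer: -38476/9743 ≈ -3.9491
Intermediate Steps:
d(H) = -2 + H
l(W) = W*(4 - W)
o(A, u) = u + u² + A*u (o(A, u) = (A*u + u²) + u = (u² + A*u) + u = u + u² + A*u)
(-4209 + 42685)/(l(101) + o(24, d(4))) = (-4209 + 42685)/(101*(4 - 1*101) + (-2 + 4)*(1 + 24 + (-2 + 4))) = 38476/(101*(4 - 101) + 2*(1 + 24 + 2)) = 38476/(101*(-97) + 2*27) = 38476/(-9797 + 54) = 38476/(-9743) = 38476*(-1/9743) = -38476/9743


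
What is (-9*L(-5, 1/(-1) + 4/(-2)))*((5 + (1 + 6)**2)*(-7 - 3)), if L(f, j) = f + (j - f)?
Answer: -14580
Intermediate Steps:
L(f, j) = j
(-9*L(-5, 1/(-1) + 4/(-2)))*((5 + (1 + 6)**2)*(-7 - 3)) = (-9*(1/(-1) + 4/(-2)))*((5 + (1 + 6)**2)*(-7 - 3)) = (-9*(1*(-1) + 4*(-1/2)))*((5 + 7**2)*(-10)) = (-9*(-1 - 2))*((5 + 49)*(-10)) = (-9*(-3))*(54*(-10)) = 27*(-540) = -14580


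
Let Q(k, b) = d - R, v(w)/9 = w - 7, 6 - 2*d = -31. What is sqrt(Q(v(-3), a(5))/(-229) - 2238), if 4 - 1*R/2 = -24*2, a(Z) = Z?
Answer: I*sqrt(469373514)/458 ≈ 47.304*I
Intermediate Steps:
d = 37/2 (d = 3 - 1/2*(-31) = 3 + 31/2 = 37/2 ≈ 18.500)
v(w) = -63 + 9*w (v(w) = 9*(w - 7) = 9*(-7 + w) = -63 + 9*w)
R = 104 (R = 8 - (-12)*4*2 = 8 - (-12)*8 = 8 - 2*(-48) = 8 + 96 = 104)
Q(k, b) = -171/2 (Q(k, b) = 37/2 - 1*104 = 37/2 - 104 = -171/2)
sqrt(Q(v(-3), a(5))/(-229) - 2238) = sqrt(-171/2/(-229) - 2238) = sqrt(-171/2*(-1/229) - 2238) = sqrt(171/458 - 2238) = sqrt(-1024833/458) = I*sqrt(469373514)/458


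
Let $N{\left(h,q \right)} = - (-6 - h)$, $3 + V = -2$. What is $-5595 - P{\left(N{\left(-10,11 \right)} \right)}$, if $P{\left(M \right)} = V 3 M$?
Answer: $-5655$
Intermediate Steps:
$V = -5$ ($V = -3 - 2 = -5$)
$N{\left(h,q \right)} = 6 + h$
$P{\left(M \right)} = - 15 M$ ($P{\left(M \right)} = \left(-5\right) 3 M = - 15 M$)
$-5595 - P{\left(N{\left(-10,11 \right)} \right)} = -5595 - - 15 \left(6 - 10\right) = -5595 - \left(-15\right) \left(-4\right) = -5595 - 60 = -5655$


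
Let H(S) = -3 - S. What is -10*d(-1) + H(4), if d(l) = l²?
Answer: -17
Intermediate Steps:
-10*d(-1) + H(4) = -10*(-1)² + (-3 - 1*4) = -10*1 + (-3 - 4) = -10 - 7 = -17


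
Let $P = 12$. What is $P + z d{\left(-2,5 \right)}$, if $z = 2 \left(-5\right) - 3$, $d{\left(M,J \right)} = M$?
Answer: $38$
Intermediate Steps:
$z = -13$ ($z = -10 - 3 = -13$)
$P + z d{\left(-2,5 \right)} = 12 - -26 = 12 + 26 = 38$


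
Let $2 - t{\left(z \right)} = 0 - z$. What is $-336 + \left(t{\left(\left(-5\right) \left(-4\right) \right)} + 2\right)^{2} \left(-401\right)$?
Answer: $-231312$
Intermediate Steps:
$t{\left(z \right)} = 2 + z$ ($t{\left(z \right)} = 2 - \left(0 - z\right) = 2 - - z = 2 + z$)
$-336 + \left(t{\left(\left(-5\right) \left(-4\right) \right)} + 2\right)^{2} \left(-401\right) = -336 + \left(\left(2 - -20\right) + 2\right)^{2} \left(-401\right) = -336 + \left(\left(2 + 20\right) + 2\right)^{2} \left(-401\right) = -336 + \left(22 + 2\right)^{2} \left(-401\right) = -336 + 24^{2} \left(-401\right) = -336 + 576 \left(-401\right) = -336 - 230976 = -231312$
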